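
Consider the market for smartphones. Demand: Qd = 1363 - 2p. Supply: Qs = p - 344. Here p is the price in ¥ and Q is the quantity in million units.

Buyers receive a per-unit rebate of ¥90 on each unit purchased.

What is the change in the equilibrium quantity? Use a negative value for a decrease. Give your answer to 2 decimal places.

+60.00

Initially, 1363 - 2p = p - 344, so 1707 = 3p and p = 569, Q = 225.
Since buyers' out-of-pocket price is the market price minus the rebate, the effective demand curve becomes Qd = 1543 - 2p.
Clearing the new market: 1543 - 2p = p - 344, so p = 629 and Q = 285.
ΔQ = 285 − 225 = +60.00.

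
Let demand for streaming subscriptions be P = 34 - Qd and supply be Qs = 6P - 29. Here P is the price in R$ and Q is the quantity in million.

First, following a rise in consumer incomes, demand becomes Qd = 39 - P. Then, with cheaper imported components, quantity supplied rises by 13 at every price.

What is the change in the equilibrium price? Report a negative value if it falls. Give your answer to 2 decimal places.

-1.14

Solve the original market: 34 - P = 6P - 29, hence P = 9 and Q = 25.
With the change applied: demand Qd = 39 - P, supply Qs = 6P - 16.
Setting them equal: 39 - P = 6P - 16 → 55 = 7P, so P = 55/7 ≈ 7.8571 and Q = 218/7 ≈ 31.1429.
ΔP = 7.8571 − 9 = -1.14.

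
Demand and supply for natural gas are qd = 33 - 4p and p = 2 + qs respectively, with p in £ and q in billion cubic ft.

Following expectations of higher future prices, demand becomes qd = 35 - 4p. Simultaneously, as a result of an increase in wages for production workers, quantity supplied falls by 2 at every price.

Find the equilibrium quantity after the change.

3.8

Before the shock: 33 - 4p = p - 2 ⇒ 35 = 5p ⇒ p = 7, q = 5.
The new curves are qd = 35 - 4p (demand) and qs = p - 4 (supply).
Equate the new curves: 35 - 4p = p - 4, giving 39 = 5p, p = 7.8, q = 3.8.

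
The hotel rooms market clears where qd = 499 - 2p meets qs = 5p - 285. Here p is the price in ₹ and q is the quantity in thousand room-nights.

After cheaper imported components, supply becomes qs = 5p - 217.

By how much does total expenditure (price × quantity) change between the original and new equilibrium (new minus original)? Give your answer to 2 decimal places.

Initially, 499 - 2p = 5p - 285, so 784 = 7p and p = 112, q = 275.
The new curves are qd = 499 - 2p (demand) and qs = 5p - 217 (supply).
Clearing the new market: 499 - 2p = 5p - 217, so p = 716/7 ≈ 102.2857 and q = 2061/7 ≈ 294.4286.
Expenditure moves from 112×275 = 30800 to 102.2857×294.4286 = 30115.8367; change = -684.16.

-684.16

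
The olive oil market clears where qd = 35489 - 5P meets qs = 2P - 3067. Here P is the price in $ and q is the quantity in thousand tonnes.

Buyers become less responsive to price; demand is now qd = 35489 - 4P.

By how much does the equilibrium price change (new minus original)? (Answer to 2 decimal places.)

+918.00

Solve the original market: 35489 - 5P = 2P - 3067, hence P = 5508 and q = 7949.
With the change applied: demand qd = 35489 - 4P, supply qs = 2P - 3067.
Clearing the new market: 35489 - 4P = 2P - 3067, so P = 6426 and q = 9785.
ΔP = 6426 − 5508 = +918.00.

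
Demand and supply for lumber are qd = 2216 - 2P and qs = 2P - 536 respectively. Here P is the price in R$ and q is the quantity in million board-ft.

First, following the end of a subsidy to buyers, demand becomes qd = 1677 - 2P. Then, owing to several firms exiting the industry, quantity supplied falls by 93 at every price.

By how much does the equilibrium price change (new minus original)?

-111.5

Solve the original market: 2216 - 2P = 2P - 536, hence P = 688 and q = 840.
The shock moves the curves to qd = 1677 - 2P and qs = 2P - 629.
New equilibrium: 1677 - 2P = 2P - 629 ⇒ 2306 = 4P ⇒ P = 576.5, q = 524.
ΔP = 576.5 − 688 = -111.5.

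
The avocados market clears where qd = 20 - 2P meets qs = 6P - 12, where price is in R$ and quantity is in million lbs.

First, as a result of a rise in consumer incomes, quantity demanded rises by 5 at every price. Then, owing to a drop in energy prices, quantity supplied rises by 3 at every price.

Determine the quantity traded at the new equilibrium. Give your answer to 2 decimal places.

16.50

Before the shock: 20 - 2P = 6P - 12 ⇒ 32 = 8P ⇒ P = 4, q = 12.
With the change applied: demand qd = 25 - 2P, supply qs = 6P - 9.
Setting them equal: 25 - 2P = 6P - 9 → 34 = 8P, so P = 4.25 and q = 16.5.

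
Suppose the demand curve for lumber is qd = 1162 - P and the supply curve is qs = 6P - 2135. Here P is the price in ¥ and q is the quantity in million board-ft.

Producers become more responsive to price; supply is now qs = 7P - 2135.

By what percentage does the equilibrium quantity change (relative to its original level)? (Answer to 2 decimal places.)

+8.52

Before the shock: 1162 - P = 6P - 2135 ⇒ 3297 = 7P ⇒ P = 471, q = 691.
With the change applied: demand qd = 1162 - P, supply qs = 7P - 2135.
New equilibrium: 1162 - P = 7P - 2135 ⇒ 3297 = 8P ⇒ P = 412.125, q = 749.875.
%Δq = (749.875 − 691) / 691 × 100 = +8.52%.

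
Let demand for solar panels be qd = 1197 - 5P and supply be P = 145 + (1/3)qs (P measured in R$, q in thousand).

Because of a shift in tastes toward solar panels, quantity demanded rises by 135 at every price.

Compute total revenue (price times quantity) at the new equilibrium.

50276.671875

Before the shock: 1197 - 5P = 3P - 435 ⇒ 1632 = 8P ⇒ P = 204, q = 177.
The new curves are qd = 1332 - 5P (demand) and qs = 3P - 435 (supply).
Equate the new curves: 1332 - 5P = 3P - 435, giving 1767 = 8P, P = 220.875, q = 227.625.
New expenditure = 220.875 × 227.625 = 50276.671875.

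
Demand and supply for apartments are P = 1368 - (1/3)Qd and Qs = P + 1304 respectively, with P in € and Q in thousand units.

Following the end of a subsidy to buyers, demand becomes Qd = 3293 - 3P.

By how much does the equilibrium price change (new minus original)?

-202.75

Original equilibrium: 4104 - 3P = P + 1304 gives 2800 = 4P, so P = 700 and Q = 2004.
After the shift, demand is Qd = 3293 - 3P and supply is Qs = P + 1304.
Setting them equal: 3293 - 3P = P + 1304 → 1989 = 4P, so P = 497.25 and Q = 1801.25.
ΔP = 497.25 − 700 = -202.75.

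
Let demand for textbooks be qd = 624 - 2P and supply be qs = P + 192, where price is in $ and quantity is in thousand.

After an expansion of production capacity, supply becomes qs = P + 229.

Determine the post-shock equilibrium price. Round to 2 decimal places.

131.67

Initially, 624 - 2P = P + 192, so 432 = 3P and P = 144, q = 336.
After the shift, demand is qd = 624 - 2P and supply is qs = P + 229.
Setting them equal: 624 - 2P = P + 229 → 395 = 3P, so P = 395/3 ≈ 131.6667 and q = 1082/3 ≈ 360.6667.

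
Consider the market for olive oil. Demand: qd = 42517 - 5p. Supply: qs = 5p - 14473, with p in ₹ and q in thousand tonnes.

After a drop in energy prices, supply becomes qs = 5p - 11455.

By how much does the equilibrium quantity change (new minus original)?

+1509

Original equilibrium: 42517 - 5p = 5p - 14473 gives 56990 = 10p, so p = 5699 and q = 14022.
The shock moves the curves to qd = 42517 - 5p and qs = 5p - 11455.
Setting them equal: 42517 - 5p = 5p - 11455 → 53972 = 10p, so p = 5397.2 and q = 15531.
Δq = 15531 − 14022 = +1509.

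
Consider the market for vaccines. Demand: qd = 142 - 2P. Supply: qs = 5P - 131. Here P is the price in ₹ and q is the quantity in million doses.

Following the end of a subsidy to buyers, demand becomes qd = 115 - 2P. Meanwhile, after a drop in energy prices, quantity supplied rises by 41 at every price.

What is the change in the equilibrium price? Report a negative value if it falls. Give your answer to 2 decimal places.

Initially, 142 - 2P = 5P - 131, so 273 = 7P and P = 39, q = 64.
The new curves are qd = 115 - 2P (demand) and qs = 5P - 90 (supply).
New equilibrium: 115 - 2P = 5P - 90 ⇒ 205 = 7P ⇒ P = 205/7 ≈ 29.2857, q = 395/7 ≈ 56.4286.
ΔP = 29.2857 − 39 = -9.71.

-9.71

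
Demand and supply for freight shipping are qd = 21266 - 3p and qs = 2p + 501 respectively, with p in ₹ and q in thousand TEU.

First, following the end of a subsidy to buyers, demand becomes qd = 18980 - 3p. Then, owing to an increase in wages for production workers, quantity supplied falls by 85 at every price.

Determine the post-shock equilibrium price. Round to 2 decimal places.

3712.80

Solve the original market: 21266 - 3p = 2p + 501, hence p = 4153 and q = 8807.
The new curves are qd = 18980 - 3p (demand) and qs = 2p + 416 (supply).
Clearing the new market: 18980 - 3p = 2p + 416, so p = 3712.8 and q = 7841.6.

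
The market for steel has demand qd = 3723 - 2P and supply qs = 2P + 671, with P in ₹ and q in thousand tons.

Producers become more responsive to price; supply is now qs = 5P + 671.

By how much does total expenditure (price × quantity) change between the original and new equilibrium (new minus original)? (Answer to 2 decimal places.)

-433275.00

Before the shock: 3723 - 2P = 2P + 671 ⇒ 3052 = 4P ⇒ P = 763, q = 2197.
With the change applied: demand qd = 3723 - 2P, supply qs = 5P + 671.
Equate the new curves: 3723 - 2P = 5P + 671, giving 3052 = 7P, P = 436, q = 2851.
Expenditure moves from 763×2197 = 1676311 to 436×2851 = 1243036; change = -433275.00.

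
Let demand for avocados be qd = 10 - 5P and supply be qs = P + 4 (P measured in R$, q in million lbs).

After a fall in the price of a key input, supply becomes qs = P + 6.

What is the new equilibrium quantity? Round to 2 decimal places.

6.67

Solve the original market: 10 - 5P = P + 4, hence P = 1 and q = 5.
After the shift, demand is qd = 10 - 5P and supply is qs = P + 6.
Setting them equal: 10 - 5P = P + 6 → 4 = 6P, so P = 2/3 ≈ 0.6667 and q = 20/3 ≈ 6.6667.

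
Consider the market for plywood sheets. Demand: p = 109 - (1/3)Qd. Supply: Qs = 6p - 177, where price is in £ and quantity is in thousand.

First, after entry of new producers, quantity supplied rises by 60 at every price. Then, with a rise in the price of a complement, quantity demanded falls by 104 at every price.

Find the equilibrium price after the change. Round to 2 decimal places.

37.78

Before the shock: 327 - 3p = 6p - 177 ⇒ 504 = 9p ⇒ p = 56, Q = 159.
After the shift, demand is Qd = 223 - 3p and supply is Qs = 6p - 117.
Setting them equal: 223 - 3p = 6p - 117 → 340 = 9p, so p = 340/9 ≈ 37.7778 and Q = 329/3 ≈ 109.6667.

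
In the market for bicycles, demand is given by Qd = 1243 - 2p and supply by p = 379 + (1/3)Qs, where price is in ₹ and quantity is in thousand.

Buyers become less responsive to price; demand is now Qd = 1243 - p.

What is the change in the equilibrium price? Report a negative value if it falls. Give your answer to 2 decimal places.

+119.00

Before the shock: 1243 - 2p = 3p - 1137 ⇒ 2380 = 5p ⇒ p = 476, Q = 291.
With the change applied: demand Qd = 1243 - p, supply Qs = 3p - 1137.
Setting them equal: 1243 - p = 3p - 1137 → 2380 = 4p, so p = 595 and Q = 648.
Δp = 595 − 476 = +119.00.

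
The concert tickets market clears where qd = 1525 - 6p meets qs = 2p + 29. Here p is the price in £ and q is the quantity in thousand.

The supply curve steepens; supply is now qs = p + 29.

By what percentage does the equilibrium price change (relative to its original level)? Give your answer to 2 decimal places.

Initially, 1525 - 6p = 2p + 29, so 1496 = 8p and p = 187, q = 403.
With the change applied: demand qd = 1525 - 6p, supply qs = p + 29.
Equate the new curves: 1525 - 6p = p + 29, giving 1496 = 7p, p = 1496/7 ≈ 213.7143, q = 1699/7 ≈ 242.7143.
%Δp = (213.7143 − 187) / 187 × 100 = +14.29%.

+14.29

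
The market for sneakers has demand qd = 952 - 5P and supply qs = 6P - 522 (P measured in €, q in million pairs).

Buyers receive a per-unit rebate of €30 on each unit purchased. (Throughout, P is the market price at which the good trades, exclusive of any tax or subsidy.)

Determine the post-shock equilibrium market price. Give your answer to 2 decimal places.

Original equilibrium: 952 - 5P = 6P - 522 gives 1474 = 11P, so P = 134 and q = 282.
Since buyers' out-of-pocket price is the market price minus the rebate, the effective demand curve becomes qd = 1102 - 5P.
Clearing the new market: 1102 - 5P = 6P - 522, so P = 1624/11 ≈ 147.6364 and q = 4002/11 ≈ 363.8182.

147.64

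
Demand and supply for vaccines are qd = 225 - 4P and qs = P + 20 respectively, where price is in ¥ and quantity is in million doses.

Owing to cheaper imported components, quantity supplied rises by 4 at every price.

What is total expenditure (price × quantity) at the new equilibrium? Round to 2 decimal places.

Solve the original market: 225 - 4P = P + 20, hence P = 41 and q = 61.
After the shift, demand is qd = 225 - 4P and supply is qs = P + 24.
New equilibrium: 225 - 4P = P + 24 ⇒ 201 = 5P ⇒ P = 40.2, q = 64.2.
New expenditure = 40.2 × 64.2 = 2580.84.

2580.84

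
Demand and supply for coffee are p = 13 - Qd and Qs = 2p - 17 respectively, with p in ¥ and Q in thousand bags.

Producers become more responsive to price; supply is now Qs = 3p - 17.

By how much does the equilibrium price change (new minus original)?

Solve the original market: 13 - p = 2p - 17, hence p = 10 and Q = 3.
After the shift, demand is Qd = 13 - p and supply is Qs = 3p - 17.
New equilibrium: 13 - p = 3p - 17 ⇒ 30 = 4p ⇒ p = 7.5, Q = 5.5.
Δp = 7.5 − 10 = -2.5.

-2.5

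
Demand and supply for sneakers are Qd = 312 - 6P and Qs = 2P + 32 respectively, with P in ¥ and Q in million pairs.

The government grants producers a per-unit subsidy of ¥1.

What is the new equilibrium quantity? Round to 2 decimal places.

Before the shock: 312 - 6P = 2P + 32 ⇒ 280 = 8P ⇒ P = 35, Q = 102.
Since sellers receive the price plus the subsidy, the effective supply curve becomes Qs = 2P + 34.
Clearing the new market: 312 - 6P = 2P + 34, so P = 34.75 and Q = 103.5.

103.50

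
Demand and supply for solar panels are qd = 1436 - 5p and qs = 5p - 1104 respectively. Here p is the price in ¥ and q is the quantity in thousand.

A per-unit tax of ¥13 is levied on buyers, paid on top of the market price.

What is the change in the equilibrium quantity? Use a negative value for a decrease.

Before the shock: 1436 - 5p = 5p - 1104 ⇒ 2540 = 10p ⇒ p = 254, q = 166.
Since buyers pay the price plus the tax, the effective demand curve becomes qd = 1371 - 5p.
Equate the new curves: 1371 - 5p = 5p - 1104, giving 2475 = 10p, p = 247.5, q = 133.5.
Δq = 133.5 − 166 = -32.5.

-32.5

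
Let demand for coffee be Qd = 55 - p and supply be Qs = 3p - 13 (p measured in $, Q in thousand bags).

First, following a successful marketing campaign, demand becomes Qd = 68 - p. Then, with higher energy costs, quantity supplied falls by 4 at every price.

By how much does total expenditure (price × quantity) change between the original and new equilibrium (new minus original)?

Solve the original market: 55 - p = 3p - 13, hence p = 17 and Q = 38.
The shock moves the curves to Qd = 68 - p and Qs = 3p - 17.
Equate the new curves: 68 - p = 3p - 17, giving 85 = 4p, p = 21.25, Q = 46.75.
Expenditure moves from 17×38 = 646 to 21.25×46.75 = 993.4375; change = +347.4375.

+347.4375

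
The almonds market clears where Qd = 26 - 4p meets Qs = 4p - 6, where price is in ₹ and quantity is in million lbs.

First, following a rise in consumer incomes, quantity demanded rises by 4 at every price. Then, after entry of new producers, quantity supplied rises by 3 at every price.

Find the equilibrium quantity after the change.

Solve the original market: 26 - 4p = 4p - 6, hence p = 4 and Q = 10.
The shock moves the curves to Qd = 30 - 4p and Qs = 4p - 3.
Clearing the new market: 30 - 4p = 4p - 3, so p = 4.125 and Q = 13.5.

13.5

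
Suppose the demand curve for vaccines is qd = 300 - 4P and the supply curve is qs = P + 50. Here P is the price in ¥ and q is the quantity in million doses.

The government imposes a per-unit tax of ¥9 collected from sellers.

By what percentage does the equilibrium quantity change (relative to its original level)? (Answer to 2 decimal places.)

-7.20

Original equilibrium: 300 - 4P = P + 50 gives 250 = 5P, so P = 50 and q = 100.
Since sellers keep the price net of the tax, the effective supply curve becomes qs = P + 41.
New equilibrium: 300 - 4P = P + 41 ⇒ 259 = 5P ⇒ P = 51.8, q = 92.8.
%Δq = (92.8 − 100) / 100 × 100 = -7.20%.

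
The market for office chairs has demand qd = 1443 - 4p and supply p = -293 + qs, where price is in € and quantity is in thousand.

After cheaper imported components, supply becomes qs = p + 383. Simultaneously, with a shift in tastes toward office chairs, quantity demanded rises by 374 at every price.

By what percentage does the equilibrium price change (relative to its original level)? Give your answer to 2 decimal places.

Original equilibrium: 1443 - 4p = p + 293 gives 1150 = 5p, so p = 230 and q = 523.
The new curves are qd = 1817 - 4p (demand) and qs = p + 383 (supply).
Setting them equal: 1817 - 4p = p + 383 → 1434 = 5p, so p = 286.8 and q = 669.8.
%Δp = (286.8 − 230) / 230 × 100 = +24.70%.

+24.70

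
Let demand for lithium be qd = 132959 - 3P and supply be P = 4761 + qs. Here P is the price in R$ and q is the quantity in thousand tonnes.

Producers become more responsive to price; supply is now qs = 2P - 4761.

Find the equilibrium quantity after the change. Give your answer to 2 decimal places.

Before the shock: 132959 - 3P = P - 4761 ⇒ 137720 = 4P ⇒ P = 34430, q = 29669.
The shock moves the curves to qd = 132959 - 3P and qs = 2P - 4761.
Equate the new curves: 132959 - 3P = 2P - 4761, giving 137720 = 5P, P = 27544, q = 50327.

50327.00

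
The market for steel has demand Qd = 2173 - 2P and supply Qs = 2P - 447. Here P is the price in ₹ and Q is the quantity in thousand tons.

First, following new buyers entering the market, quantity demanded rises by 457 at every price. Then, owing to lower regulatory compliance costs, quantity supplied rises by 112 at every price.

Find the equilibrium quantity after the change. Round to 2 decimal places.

Solve the original market: 2173 - 2P = 2P - 447, hence P = 655 and Q = 863.
After the shift, demand is Qd = 2630 - 2P and supply is Qs = 2P - 335.
Equate the new curves: 2630 - 2P = 2P - 335, giving 2965 = 4P, P = 741.25, Q = 1147.5.

1147.50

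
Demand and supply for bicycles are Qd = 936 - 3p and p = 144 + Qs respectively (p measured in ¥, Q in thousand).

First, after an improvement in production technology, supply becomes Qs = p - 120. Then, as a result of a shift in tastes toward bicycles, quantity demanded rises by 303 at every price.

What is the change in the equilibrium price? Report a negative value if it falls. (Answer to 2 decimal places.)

Original equilibrium: 936 - 3p = p - 144 gives 1080 = 4p, so p = 270 and Q = 126.
The new curves are Qd = 1239 - 3p (demand) and Qs = p - 120 (supply).
New equilibrium: 1239 - 3p = p - 120 ⇒ 1359 = 4p ⇒ p = 339.75, Q = 219.75.
Δp = 339.75 − 270 = +69.75.

+69.75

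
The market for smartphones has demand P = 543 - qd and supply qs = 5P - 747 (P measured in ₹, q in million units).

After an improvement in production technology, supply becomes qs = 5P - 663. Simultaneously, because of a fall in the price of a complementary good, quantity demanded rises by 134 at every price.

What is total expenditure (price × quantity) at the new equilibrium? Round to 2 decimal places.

Before the shock: 543 - P = 5P - 747 ⇒ 1290 = 6P ⇒ P = 215, q = 328.
After the shift, demand is qd = 677 - P and supply is qs = 5P - 663.
New equilibrium: 677 - P = 5P - 663 ⇒ 1340 = 6P ⇒ P = 670/3 ≈ 223.3333, q = 1361/3 ≈ 453.6667.
New expenditure = 223.3333 × 453.6667 = 101318.89.

101318.89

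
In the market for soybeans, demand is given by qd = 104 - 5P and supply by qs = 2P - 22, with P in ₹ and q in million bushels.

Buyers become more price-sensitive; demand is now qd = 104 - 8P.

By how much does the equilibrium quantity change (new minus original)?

Before the shock: 104 - 5P = 2P - 22 ⇒ 126 = 7P ⇒ P = 18, q = 14.
The shock moves the curves to qd = 104 - 8P and qs = 2P - 22.
New equilibrium: 104 - 8P = 2P - 22 ⇒ 126 = 10P ⇒ P = 12.6, q = 3.2.
Δq = 3.2 − 14 = -10.8.

-10.8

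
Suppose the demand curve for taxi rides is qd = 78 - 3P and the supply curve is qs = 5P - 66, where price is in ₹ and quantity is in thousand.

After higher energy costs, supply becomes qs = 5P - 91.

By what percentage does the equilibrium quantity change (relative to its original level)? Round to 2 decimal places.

Solve the original market: 78 - 3P = 5P - 66, hence P = 18 and q = 24.
The new curves are qd = 78 - 3P (demand) and qs = 5P - 91 (supply).
New equilibrium: 78 - 3P = 5P - 91 ⇒ 169 = 8P ⇒ P = 21.125, q = 14.625.
%Δq = (14.625 − 24) / 24 × 100 = -39.06%.

-39.06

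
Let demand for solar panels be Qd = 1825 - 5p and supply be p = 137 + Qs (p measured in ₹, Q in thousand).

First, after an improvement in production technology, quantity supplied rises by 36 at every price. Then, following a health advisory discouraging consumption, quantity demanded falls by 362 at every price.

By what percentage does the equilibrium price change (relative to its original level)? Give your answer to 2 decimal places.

-20.29

Before the shock: 1825 - 5p = p - 137 ⇒ 1962 = 6p ⇒ p = 327, Q = 190.
The new curves are Qd = 1463 - 5p (demand) and Qs = p - 101 (supply).
New equilibrium: 1463 - 5p = p - 101 ⇒ 1564 = 6p ⇒ p = 782/3 ≈ 260.6667, Q = 479/3 ≈ 159.6667.
%Δp = (260.6667 − 327) / 327 × 100 = -20.29%.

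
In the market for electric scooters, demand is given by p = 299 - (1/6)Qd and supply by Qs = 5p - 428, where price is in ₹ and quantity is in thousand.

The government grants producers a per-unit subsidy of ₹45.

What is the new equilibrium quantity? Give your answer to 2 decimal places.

704.73

Original equilibrium: 1794 - 6p = 5p - 428 gives 2222 = 11p, so p = 202 and Q = 582.
Since sellers receive the price plus the subsidy, the effective supply curve becomes Qs = 5p - 203.
Setting them equal: 1794 - 6p = 5p - 203 → 1997 = 11p, so p = 1997/11 ≈ 181.5455 and Q = 7752/11 ≈ 704.7273.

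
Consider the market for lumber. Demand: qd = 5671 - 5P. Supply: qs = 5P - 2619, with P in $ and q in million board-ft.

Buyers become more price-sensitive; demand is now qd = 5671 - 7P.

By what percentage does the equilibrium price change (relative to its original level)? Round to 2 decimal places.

Initially, 5671 - 5P = 5P - 2619, so 8290 = 10P and P = 829, q = 1526.
The new curves are qd = 5671 - 7P (demand) and qs = 5P - 2619 (supply).
Equate the new curves: 5671 - 7P = 5P - 2619, giving 8290 = 12P, P = 4145/6 ≈ 690.8333, q = 5011/6 ≈ 835.1667.
%ΔP = (690.8333 − 829) / 829 × 100 = -16.67%.

-16.67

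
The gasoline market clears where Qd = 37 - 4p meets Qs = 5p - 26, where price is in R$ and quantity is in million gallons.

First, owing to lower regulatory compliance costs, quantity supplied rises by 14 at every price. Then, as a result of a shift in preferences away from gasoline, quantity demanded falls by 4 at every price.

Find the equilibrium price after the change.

Initially, 37 - 4p = 5p - 26, so 63 = 9p and p = 7, Q = 9.
After the shift, demand is Qd = 33 - 4p and supply is Qs = 5p - 12.
New equilibrium: 33 - 4p = 5p - 12 ⇒ 45 = 9p ⇒ p = 5, Q = 13.

5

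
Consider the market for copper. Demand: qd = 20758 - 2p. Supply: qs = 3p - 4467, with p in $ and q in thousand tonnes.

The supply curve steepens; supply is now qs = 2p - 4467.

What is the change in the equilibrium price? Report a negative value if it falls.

+1261.25

Initially, 20758 - 2p = 3p - 4467, so 25225 = 5p and p = 5045, q = 10668.
With the change applied: demand qd = 20758 - 2p, supply qs = 2p - 4467.
Setting them equal: 20758 - 2p = 2p - 4467 → 25225 = 4p, so p = 6306.25 and q = 8145.5.
Δp = 6306.25 − 5045 = +1261.25.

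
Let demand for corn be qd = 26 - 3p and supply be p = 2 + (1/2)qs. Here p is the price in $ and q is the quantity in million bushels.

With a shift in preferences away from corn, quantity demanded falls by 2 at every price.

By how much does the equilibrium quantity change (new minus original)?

-0.8

Original equilibrium: 26 - 3p = 2p - 4 gives 30 = 5p, so p = 6 and q = 8.
With the change applied: demand qd = 24 - 3p, supply qs = 2p - 4.
Setting them equal: 24 - 3p = 2p - 4 → 28 = 5p, so p = 5.6 and q = 7.2.
Δq = 7.2 − 8 = -0.8.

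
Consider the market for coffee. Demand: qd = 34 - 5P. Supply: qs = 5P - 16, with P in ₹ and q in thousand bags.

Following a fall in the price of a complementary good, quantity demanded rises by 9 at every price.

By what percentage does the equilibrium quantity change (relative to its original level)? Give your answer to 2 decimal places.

+50.00

Before the shock: 34 - 5P = 5P - 16 ⇒ 50 = 10P ⇒ P = 5, q = 9.
The shock moves the curves to qd = 43 - 5P and qs = 5P - 16.
Equate the new curves: 43 - 5P = 5P - 16, giving 59 = 10P, P = 5.9, q = 13.5.
%Δq = (13.5 − 9) / 9 × 100 = +50.00%.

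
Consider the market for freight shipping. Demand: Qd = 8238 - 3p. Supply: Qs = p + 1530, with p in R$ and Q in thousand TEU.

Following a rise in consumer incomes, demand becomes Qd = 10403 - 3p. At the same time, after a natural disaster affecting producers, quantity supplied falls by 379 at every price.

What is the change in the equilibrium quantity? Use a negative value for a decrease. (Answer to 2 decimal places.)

Before the shock: 8238 - 3p = p + 1530 ⇒ 6708 = 4p ⇒ p = 1677, Q = 3207.
After the shift, demand is Qd = 10403 - 3p and supply is Qs = p + 1151.
Clearing the new market: 10403 - 3p = p + 1151, so p = 2313 and Q = 3464.
ΔQ = 3464 − 3207 = +257.00.

+257.00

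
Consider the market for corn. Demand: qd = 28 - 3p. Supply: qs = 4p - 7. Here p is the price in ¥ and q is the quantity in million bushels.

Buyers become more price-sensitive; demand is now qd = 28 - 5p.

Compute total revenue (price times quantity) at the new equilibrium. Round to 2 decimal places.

33.27

Original equilibrium: 28 - 3p = 4p - 7 gives 35 = 7p, so p = 5 and q = 13.
The shock moves the curves to qd = 28 - 5p and qs = 4p - 7.
New equilibrium: 28 - 5p = 4p - 7 ⇒ 35 = 9p ⇒ p = 35/9 ≈ 3.8889, q = 77/9 ≈ 8.5556.
New expenditure = 3.8889 × 8.5556 = 33.27.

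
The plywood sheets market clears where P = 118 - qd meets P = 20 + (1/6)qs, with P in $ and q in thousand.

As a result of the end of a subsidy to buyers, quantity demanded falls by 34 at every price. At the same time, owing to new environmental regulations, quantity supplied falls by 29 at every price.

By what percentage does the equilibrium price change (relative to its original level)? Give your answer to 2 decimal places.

-2.10

Initially, 118 - P = 6P - 120, so 238 = 7P and P = 34, q = 84.
The new curves are qd = 84 - P (demand) and qs = 6P - 149 (supply).
New equilibrium: 84 - P = 6P - 149 ⇒ 233 = 7P ⇒ P = 233/7 ≈ 33.2857, q = 355/7 ≈ 50.7143.
%ΔP = (33.2857 − 34) / 34 × 100 = -2.10%.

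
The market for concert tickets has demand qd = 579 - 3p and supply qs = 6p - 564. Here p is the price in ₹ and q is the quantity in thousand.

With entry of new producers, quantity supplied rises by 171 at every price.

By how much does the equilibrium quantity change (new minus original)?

+57

Before the shock: 579 - 3p = 6p - 564 ⇒ 1143 = 9p ⇒ p = 127, q = 198.
The shock moves the curves to qd = 579 - 3p and qs = 6p - 393.
Setting them equal: 579 - 3p = 6p - 393 → 972 = 9p, so p = 108 and q = 255.
Δq = 255 − 198 = +57.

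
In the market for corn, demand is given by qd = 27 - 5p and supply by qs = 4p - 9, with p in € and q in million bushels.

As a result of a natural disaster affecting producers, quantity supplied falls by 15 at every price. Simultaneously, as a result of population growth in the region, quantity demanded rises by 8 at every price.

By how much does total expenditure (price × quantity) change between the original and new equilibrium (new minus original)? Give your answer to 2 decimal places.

Before the shock: 27 - 5p = 4p - 9 ⇒ 36 = 9p ⇒ p = 4, q = 7.
The new curves are qd = 35 - 5p (demand) and qs = 4p - 24 (supply).
Equate the new curves: 35 - 5p = 4p - 24, giving 59 = 9p, p = 59/9 ≈ 6.5556, q = 20/9 ≈ 2.2222.
Expenditure moves from 4×7 = 28 to 6.5556×2.2222 = 14.5679; change = -13.43.

-13.43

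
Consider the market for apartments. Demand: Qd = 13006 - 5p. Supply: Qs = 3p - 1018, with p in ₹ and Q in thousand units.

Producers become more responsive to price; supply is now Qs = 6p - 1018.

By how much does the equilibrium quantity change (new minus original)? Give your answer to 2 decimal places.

+2390.45

Solve the original market: 13006 - 5p = 3p - 1018, hence p = 1753 and Q = 4241.
The new curves are Qd = 13006 - 5p (demand) and Qs = 6p - 1018 (supply).
Setting them equal: 13006 - 5p = 6p - 1018 → 14024 = 11p, so p = 14024/11 ≈ 1274.9091 and Q = 72946/11 ≈ 6631.4545.
ΔQ = 6631.4545 − 4241 = +2390.45.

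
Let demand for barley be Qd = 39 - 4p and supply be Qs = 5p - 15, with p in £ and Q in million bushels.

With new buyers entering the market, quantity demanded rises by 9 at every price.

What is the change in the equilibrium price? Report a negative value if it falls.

+1

Original equilibrium: 39 - 4p = 5p - 15 gives 54 = 9p, so p = 6 and Q = 15.
With the change applied: demand Qd = 48 - 4p, supply Qs = 5p - 15.
Equate the new curves: 48 - 4p = 5p - 15, giving 63 = 9p, p = 7, Q = 20.
Δp = 7 − 6 = +1.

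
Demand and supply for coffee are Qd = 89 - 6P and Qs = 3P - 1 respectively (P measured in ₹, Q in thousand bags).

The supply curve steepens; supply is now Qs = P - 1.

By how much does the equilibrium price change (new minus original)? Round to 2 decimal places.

Original equilibrium: 89 - 6P = 3P - 1 gives 90 = 9P, so P = 10 and Q = 29.
The shock moves the curves to Qd = 89 - 6P and Qs = P - 1.
New equilibrium: 89 - 6P = P - 1 ⇒ 90 = 7P ⇒ P = 90/7 ≈ 12.8571, Q = 83/7 ≈ 11.8571.
ΔP = 12.8571 − 10 = +2.86.

+2.86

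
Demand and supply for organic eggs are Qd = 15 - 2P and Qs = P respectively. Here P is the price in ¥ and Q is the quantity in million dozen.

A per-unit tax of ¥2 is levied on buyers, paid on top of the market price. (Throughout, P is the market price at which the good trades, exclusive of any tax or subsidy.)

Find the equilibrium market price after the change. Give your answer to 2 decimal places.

3.67

Before the shock: 15 - 2P = P ⇒ 15 = 3P ⇒ P = 5, Q = 5.
Since buyers pay the price plus the tax, the effective demand curve becomes Qd = 11 - 2P.
Equate the new curves: 11 - 2P = P, giving 11 = 3P, P = 11/3 ≈ 3.6667, Q = 11/3 ≈ 3.6667.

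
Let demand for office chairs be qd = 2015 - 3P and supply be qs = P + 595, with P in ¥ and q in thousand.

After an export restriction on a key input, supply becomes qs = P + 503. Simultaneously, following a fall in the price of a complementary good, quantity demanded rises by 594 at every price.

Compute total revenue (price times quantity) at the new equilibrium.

542031.75

Solve the original market: 2015 - 3P = P + 595, hence P = 355 and q = 950.
After the shift, demand is qd = 2609 - 3P and supply is qs = P + 503.
Clearing the new market: 2609 - 3P = P + 503, so P = 526.5 and q = 1029.5.
New expenditure = 526.5 × 1029.5 = 542031.75.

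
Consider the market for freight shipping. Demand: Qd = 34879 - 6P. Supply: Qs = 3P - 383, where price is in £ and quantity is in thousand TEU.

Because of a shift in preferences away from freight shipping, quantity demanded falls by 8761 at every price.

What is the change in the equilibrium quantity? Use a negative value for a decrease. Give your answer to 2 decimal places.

Initially, 34879 - 6P = 3P - 383, so 35262 = 9P and P = 3918, Q = 11371.
With the change applied: demand Qd = 26118 - 6P, supply Qs = 3P - 383.
Equate the new curves: 26118 - 6P = 3P - 383, giving 26501 = 9P, P = 26501/9 ≈ 2944.5556, Q = 25352/3 ≈ 8450.6667.
ΔQ = 8450.6667 − 11371 = -2920.33.

-2920.33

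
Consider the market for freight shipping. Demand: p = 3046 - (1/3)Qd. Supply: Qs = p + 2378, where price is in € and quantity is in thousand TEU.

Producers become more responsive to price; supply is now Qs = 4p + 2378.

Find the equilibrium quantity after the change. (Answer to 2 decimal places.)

6240.86

Solve the original market: 9138 - 3p = p + 2378, hence p = 1690 and Q = 4068.
With the change applied: demand Qd = 9138 - 3p, supply Qs = 4p + 2378.
New equilibrium: 9138 - 3p = 4p + 2378 ⇒ 6760 = 7p ⇒ p = 6760/7 ≈ 965.7143, Q = 43686/7 ≈ 6240.8571.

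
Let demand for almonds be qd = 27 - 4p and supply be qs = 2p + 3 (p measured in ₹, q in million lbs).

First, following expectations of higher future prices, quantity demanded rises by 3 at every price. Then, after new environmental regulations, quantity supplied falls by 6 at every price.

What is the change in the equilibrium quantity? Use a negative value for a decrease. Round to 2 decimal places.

-3.00

Initially, 27 - 4p = 2p + 3, so 24 = 6p and p = 4, q = 11.
The shock moves the curves to qd = 30 - 4p and qs = 2p - 3.
Equate the new curves: 30 - 4p = 2p - 3, giving 33 = 6p, p = 5.5, q = 8.
Δq = 8 − 11 = -3.00.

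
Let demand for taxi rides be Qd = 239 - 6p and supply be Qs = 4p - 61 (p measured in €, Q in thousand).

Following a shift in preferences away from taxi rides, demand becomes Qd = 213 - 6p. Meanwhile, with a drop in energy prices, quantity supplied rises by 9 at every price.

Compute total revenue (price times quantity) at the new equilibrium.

Solve the original market: 239 - 6p = 4p - 61, hence p = 30 and Q = 59.
The shock moves the curves to Qd = 213 - 6p and Qs = 4p - 52.
New equilibrium: 213 - 6p = 4p - 52 ⇒ 265 = 10p ⇒ p = 26.5, Q = 54.
New expenditure = 26.5 × 54 = 1431.

1431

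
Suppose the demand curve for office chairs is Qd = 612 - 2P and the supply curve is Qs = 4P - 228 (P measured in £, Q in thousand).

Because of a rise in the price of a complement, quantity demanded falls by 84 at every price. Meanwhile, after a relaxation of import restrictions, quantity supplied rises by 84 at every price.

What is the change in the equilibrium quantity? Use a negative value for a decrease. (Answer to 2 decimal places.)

Original equilibrium: 612 - 2P = 4P - 228 gives 840 = 6P, so P = 140 and Q = 332.
With the change applied: demand Qd = 528 - 2P, supply Qs = 4P - 144.
Equate the new curves: 528 - 2P = 4P - 144, giving 672 = 6P, P = 112, Q = 304.
ΔQ = 304 − 332 = -28.00.

-28.00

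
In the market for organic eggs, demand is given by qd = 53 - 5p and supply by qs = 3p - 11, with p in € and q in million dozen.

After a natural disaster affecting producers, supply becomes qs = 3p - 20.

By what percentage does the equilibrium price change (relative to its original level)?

Initially, 53 - 5p = 3p - 11, so 64 = 8p and p = 8, q = 13.
With the change applied: demand qd = 53 - 5p, supply qs = 3p - 20.
Equate the new curves: 53 - 5p = 3p - 20, giving 73 = 8p, p = 9.125, q = 7.375.
%Δp = (9.125 − 8) / 8 × 100 = +14.0625%.

+14.0625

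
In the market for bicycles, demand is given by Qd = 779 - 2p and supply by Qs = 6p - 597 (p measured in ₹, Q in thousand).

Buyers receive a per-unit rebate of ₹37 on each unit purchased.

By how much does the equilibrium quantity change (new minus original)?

Before the shock: 779 - 2p = 6p - 597 ⇒ 1376 = 8p ⇒ p = 172, Q = 435.
Since buyers' out-of-pocket price is the market price minus the rebate, the effective demand curve becomes Qd = 853 - 2p.
Equate the new curves: 853 - 2p = 6p - 597, giving 1450 = 8p, p = 181.25, Q = 490.5.
ΔQ = 490.5 − 435 = +55.5.

+55.5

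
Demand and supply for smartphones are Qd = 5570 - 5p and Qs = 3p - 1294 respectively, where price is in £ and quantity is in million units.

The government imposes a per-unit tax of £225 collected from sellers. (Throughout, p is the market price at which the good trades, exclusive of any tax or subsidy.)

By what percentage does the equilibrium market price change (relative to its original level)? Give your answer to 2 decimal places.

+9.83

Before the shock: 5570 - 5p = 3p - 1294 ⇒ 6864 = 8p ⇒ p = 858, Q = 1280.
Since sellers keep the price net of the tax, the effective supply curve becomes Qs = 3p - 1969.
New equilibrium: 5570 - 5p = 3p - 1969 ⇒ 7539 = 8p ⇒ p = 942.375, Q = 858.125.
%Δp = (942.375 − 858) / 858 × 100 = +9.83%.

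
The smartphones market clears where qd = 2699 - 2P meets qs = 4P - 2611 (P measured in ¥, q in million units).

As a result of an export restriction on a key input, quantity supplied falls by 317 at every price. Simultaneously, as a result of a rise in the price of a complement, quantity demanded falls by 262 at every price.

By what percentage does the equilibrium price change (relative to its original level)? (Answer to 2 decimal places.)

Solve the original market: 2699 - 2P = 4P - 2611, hence P = 885 and q = 929.
The new curves are qd = 2437 - 2P (demand) and qs = 4P - 2928 (supply).
Clearing the new market: 2437 - 2P = 4P - 2928, so P = 5365/6 ≈ 894.1667 and q = 1946/3 ≈ 648.6667.
%ΔP = (894.1667 − 885) / 885 × 100 = +1.04%.

+1.04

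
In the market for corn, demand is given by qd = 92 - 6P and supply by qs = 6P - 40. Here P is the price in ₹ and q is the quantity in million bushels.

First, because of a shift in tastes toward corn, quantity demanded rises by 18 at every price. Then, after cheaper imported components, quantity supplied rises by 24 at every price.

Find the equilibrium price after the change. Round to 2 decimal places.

Original equilibrium: 92 - 6P = 6P - 40 gives 132 = 12P, so P = 11 and q = 26.
With the change applied: demand qd = 110 - 6P, supply qs = 6P - 16.
Equate the new curves: 110 - 6P = 6P - 16, giving 126 = 12P, P = 10.5, q = 47.

10.50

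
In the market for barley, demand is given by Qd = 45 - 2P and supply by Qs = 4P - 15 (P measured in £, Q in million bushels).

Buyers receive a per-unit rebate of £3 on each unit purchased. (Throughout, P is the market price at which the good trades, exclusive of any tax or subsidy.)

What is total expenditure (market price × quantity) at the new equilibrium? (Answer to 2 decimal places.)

319.00

Original equilibrium: 45 - 2P = 4P - 15 gives 60 = 6P, so P = 10 and Q = 25.
Since buyers' out-of-pocket price is the market price minus the rebate, the effective demand curve becomes Qd = 51 - 2P.
New equilibrium: 51 - 2P = 4P - 15 ⇒ 66 = 6P ⇒ P = 11, Q = 29.
New expenditure = 11 × 29 = 319.00.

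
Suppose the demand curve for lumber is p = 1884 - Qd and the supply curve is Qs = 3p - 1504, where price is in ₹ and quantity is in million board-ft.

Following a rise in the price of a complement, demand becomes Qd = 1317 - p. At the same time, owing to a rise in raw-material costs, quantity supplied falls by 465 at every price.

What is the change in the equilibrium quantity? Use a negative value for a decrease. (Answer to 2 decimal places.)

-541.50

Before the shock: 1884 - p = 3p - 1504 ⇒ 3388 = 4p ⇒ p = 847, Q = 1037.
The shock moves the curves to Qd = 1317 - p and Qs = 3p - 1969.
New equilibrium: 1317 - p = 3p - 1969 ⇒ 3286 = 4p ⇒ p = 821.5, Q = 495.5.
ΔQ = 495.5 − 1037 = -541.50.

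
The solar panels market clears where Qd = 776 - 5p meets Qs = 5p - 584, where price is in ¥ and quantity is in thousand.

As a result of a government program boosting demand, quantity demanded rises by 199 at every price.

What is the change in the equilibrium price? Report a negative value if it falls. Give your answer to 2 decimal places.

+19.90

Solve the original market: 776 - 5p = 5p - 584, hence p = 136 and Q = 96.
With the change applied: demand Qd = 975 - 5p, supply Qs = 5p - 584.
Clearing the new market: 975 - 5p = 5p - 584, so p = 155.9 and Q = 195.5.
Δp = 155.9 − 136 = +19.90.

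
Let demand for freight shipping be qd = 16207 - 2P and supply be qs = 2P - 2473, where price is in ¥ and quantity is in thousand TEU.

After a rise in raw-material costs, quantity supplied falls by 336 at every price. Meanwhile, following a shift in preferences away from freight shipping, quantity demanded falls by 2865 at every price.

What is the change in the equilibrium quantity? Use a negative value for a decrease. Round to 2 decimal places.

-1600.50

Solve the original market: 16207 - 2P = 2P - 2473, hence P = 4670 and q = 6867.
The new curves are qd = 13342 - 2P (demand) and qs = 2P - 2809 (supply).
Equate the new curves: 13342 - 2P = 2P - 2809, giving 16151 = 4P, P = 4037.75, q = 5266.5.
Δq = 5266.5 − 6867 = -1600.50.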